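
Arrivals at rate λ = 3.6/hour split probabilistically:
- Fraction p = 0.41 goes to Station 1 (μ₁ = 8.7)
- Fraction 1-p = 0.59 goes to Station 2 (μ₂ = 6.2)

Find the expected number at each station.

Effective rates: λ₁ = 3.6×0.41 = 1.476, λ₂ = 3.6×0.59 = 2.124
Station 1: ρ₁ = 1.476/8.7 = 0.16966, L₁ = ρ₁/(1-ρ₁) = 0.16966/(1-0.16966) = 0.2043
Station 2: ρ₂ = 2.124/6.2 = 0.3426, L₂ = ρ₂/(1-ρ₂) = 0.3426/(1-0.3426) = 0.5211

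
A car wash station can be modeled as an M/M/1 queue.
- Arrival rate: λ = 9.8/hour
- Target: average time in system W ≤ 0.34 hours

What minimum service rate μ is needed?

For M/M/1: W = 1/(μ-λ)
Need W ≤ 0.34, so 1/(μ-λ) ≤ 0.34
μ - λ ≥ 1/0.34 = 2.9412
μ ≥ 9.8 + 2.9412 = 12.7412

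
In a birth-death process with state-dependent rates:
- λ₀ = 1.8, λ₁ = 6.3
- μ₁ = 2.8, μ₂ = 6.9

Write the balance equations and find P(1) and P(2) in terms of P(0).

Balance equations:
State 0: λ₀P₀ = μ₁P₁ → P₁ = (λ₀/μ₁)P₀ = (1.8/2.8)P₀ = 0.6429P₀
State 1: P₂ = (λ₀λ₁)/(μ₁μ₂)P₀ = (1.8×6.3)/(2.8×6.9)P₀ = 0.5870P₀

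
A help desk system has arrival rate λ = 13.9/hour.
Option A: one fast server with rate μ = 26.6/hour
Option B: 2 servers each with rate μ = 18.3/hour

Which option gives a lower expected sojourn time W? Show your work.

Option A: single server μ = 26.6 (M/M/1)
  ρ_A = 13.9/26.6 = 0.5226
  W_A = 1/(μ-λ) = 1/(26.6-13.9) = 1/12.70 = 0.07874

Option B: 2 servers μ = 18.3 (M/M/2)
  ρ_B = λ/(cμ) = 13.9/(2×18.3) = 0.3798
  Offered load a = λ/μ = cρ = 13.9/18.3 = 0.7596
  P₀ = [ Σₙ₌₀^1 aⁿ/n! + a^2/(2!(1-ρ)) ]⁻¹
  Σ = a^0/0! + a^1/1! = 1.0000 + 0.7596 = 1.7596
  a^2/(2!(1-ρ)) = 0.5769/(2 × 0.6202) = 0.4651
  P₀ = 1/(1.7596 + 0.4651) = 0.4495
  Lq = P₀·a^2·ρ / (2!(1-ρ)²) = 0.4495 × 0.5769 × 0.3798 / (2 × 0.3847) = 0.1280
  Wq_B = Lq/λ = 0.12802/13.9 = 0.009210
  W_B = Wq_B + 1/μ = 0.009210 + 0.05464 = 0.06385

Since W_B = 0.06385 < W_A = 0.07874, Option B (multiple servers) has the shorter time in system.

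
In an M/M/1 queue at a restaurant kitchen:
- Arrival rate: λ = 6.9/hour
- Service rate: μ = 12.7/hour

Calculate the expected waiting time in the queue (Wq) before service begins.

First, compute utilization: ρ = λ/μ = 6.9/12.7 = 0.5433
For M/M/1: Wq = λ/(μ(μ-λ))
Wq = 6.9/(12.7 × (12.7-6.9))
Wq = 6.9/(12.7 × 5.80)
Wq = 0.09367 hours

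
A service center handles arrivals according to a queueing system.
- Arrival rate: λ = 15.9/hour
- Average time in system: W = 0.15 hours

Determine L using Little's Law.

Little's Law: L = λW
L = 15.9 × 0.15 = 2.3850 customers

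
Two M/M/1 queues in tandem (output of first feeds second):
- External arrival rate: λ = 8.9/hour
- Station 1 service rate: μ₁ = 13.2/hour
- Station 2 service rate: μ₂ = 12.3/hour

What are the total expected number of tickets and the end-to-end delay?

By Jackson's theorem, each station behaves as independent M/M/1.
Station 1: ρ₁ = 8.9/13.2 = 0.6742, L₁ = ρ₁/(1-ρ₁) = λ/(μ₁-λ) = 8.9/4.30 = 2.0698
Station 2: ρ₂ = 8.9/12.3 = 0.7236, L₂ = ρ₂/(1-ρ₂) = λ/(μ₂-λ) = 8.9/3.40 = 2.6176
Total: L = L₁ + L₂ = 2.0698 + 2.6176 = 4.6874
W = L/λ = 4.6874/8.9 = 0.5267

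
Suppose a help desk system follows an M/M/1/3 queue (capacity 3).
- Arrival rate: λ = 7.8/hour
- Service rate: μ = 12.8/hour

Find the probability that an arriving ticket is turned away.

ρ = λ/μ = 7.8/12.8 = 0.60938
P₀ = (1-ρ)/(1-ρ^(K+1)) = (1-0.60938)/(1-0.60938^4) = 0.3906/0.8621 = 0.4531
P_K = P₀×ρ^K = 0.4531 × 0.60938^3 = 0.4531 × 0.2263 = 0.1025
Blocking probability = 10.25%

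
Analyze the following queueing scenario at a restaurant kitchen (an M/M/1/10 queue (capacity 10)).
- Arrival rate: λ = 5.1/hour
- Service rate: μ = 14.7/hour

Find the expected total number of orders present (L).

ρ = λ/μ = 5.1/14.7 = 0.34694
P₀ = (1-ρ)/(1-ρ^(K+1)) = (1-0.34694)/(1-0.34694^11) = 0.6531/1.0000 = 0.6531
P_K = P₀×ρ^K = 0.6531 × 0.34694^10 = 0.6531 × 0.00002527 = 0.00001650
L = ρ[1 - (K+1)ρ^K + Kρ^(K+1)] / [(1-ρ)(1-ρ^(K+1))]
L = 0.34694 × (1 - 11×0.00002527 + 10×0.000008766) / ((1 - 0.34694) × (1 - 0.000008766)) = 0.5312 orders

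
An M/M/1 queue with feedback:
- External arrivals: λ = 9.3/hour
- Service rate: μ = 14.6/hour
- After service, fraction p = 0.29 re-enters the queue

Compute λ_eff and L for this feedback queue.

Effective arrival rate: λ_eff = λ/(1-p) = 9.3/(1-0.29) = 9.3/0.71 = 13.0986
ρ = λ_eff/μ = 13.0986/14.6 = 0.897164
L = ρ/(1-ρ) = 0.897164/(1-0.897164) = 8.7242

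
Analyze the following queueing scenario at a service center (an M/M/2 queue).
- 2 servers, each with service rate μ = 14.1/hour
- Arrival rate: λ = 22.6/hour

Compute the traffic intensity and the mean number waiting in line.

Traffic intensity: ρ = λ/(cμ) = 22.6/(2×14.1) = 0.8014
Since ρ = 0.8014 < 1, system is stable.
Offered load a = λ/μ = cρ = 22.6/14.1 = 1.6028
P₀ = [ Σₙ₌₀^1 aⁿ/n! + a^2/(2!(1-ρ)) ]⁻¹
Σ = a^0/0! + a^1/1! = 1.0000 + 1.6028 = 2.6028
a^2/(2!(1-ρ)) = 2.56909/(2 × 0.198582) = 6.4686
P₀ = 1/(2.6028 + 6.4686) = 0.1102
Lq = P₀·a^2·ρ / (2!(1-ρ)²) = 0.110236 × 2.56909 × 0.801418 / (2 × 0.0394346) = 2.8778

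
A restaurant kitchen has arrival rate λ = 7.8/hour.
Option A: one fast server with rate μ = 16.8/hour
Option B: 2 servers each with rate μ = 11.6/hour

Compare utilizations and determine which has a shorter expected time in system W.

Option A: single server μ = 16.8 (M/M/1)
  ρ_A = 7.8/16.8 = 0.4643
  W_A = 1/(μ-λ) = 1/(16.8-7.8) = 1/9.00 = 0.1111

Option B: 2 servers μ = 11.6 (M/M/2)
  ρ_B = λ/(cμ) = 7.8/(2×11.6) = 0.3362
  Offered load a = λ/μ = cρ = 7.8/11.6 = 0.6724
  P₀ = [ Σₙ₌₀^1 aⁿ/n! + a^2/(2!(1-ρ)) ]⁻¹
  Σ = a^0/0! + a^1/1! = 1.0000 + 0.6724 = 1.6724
  a^2/(2!(1-ρ)) = 0.45214/(2 × 0.66379) = 0.3406
  P₀ = 1/(1.6724 + 0.3406) = 0.4968
  Lq = P₀·a^2·ρ / (2!(1-ρ)²) = 0.4968 × 0.4521 × 0.3362 / (2 × 0.4406) = 0.08569
  Wq_B = Lq/λ = 0.08569/7.8 = 0.010986
  W_B = Wq_B + 1/μ = 0.010986 + 0.086207 = 0.09719

Since W_B = 0.09719 < W_A = 0.1111, Option B (multiple servers) has the shorter time in system.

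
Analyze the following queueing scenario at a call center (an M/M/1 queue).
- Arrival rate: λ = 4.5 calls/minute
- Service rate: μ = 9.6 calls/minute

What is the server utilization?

Server utilization: ρ = λ/μ
ρ = 4.5/9.6 = 0.4688
The server is busy 46.88% of the time.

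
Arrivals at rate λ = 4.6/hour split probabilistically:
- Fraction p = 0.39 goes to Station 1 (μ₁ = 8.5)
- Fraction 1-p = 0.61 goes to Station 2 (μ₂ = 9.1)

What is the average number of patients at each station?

Effective rates: λ₁ = 4.6×0.39 = 1.794, λ₂ = 4.6×0.61 = 2.806
Station 1: ρ₁ = 1.794/8.5 = 0.21106, L₁ = ρ₁/(1-ρ₁) = 0.21106/(1-0.21106) = 0.2675
Station 2: ρ₂ = 2.806/9.1 = 0.30835, L₂ = ρ₂/(1-ρ₂) = 0.30835/(1-0.30835) = 0.4458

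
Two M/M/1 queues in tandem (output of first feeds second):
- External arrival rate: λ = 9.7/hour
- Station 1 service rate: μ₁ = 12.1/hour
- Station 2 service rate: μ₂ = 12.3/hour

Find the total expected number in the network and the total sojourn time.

By Jackson's theorem, each station behaves as independent M/M/1.
Station 1: ρ₁ = 9.7/12.1 = 0.8017, L₁ = ρ₁/(1-ρ₁) = λ/(μ₁-λ) = 9.7/2.40 = 4.04167
Station 2: ρ₂ = 9.7/12.3 = 0.7886, L₂ = ρ₂/(1-ρ₂) = λ/(μ₂-λ) = 9.7/2.60 = 3.73077
Total: L = L₁ + L₂ = 4.04167 + 3.73077 = 7.7724
W = L/λ = 7.7724/9.7 = 0.8013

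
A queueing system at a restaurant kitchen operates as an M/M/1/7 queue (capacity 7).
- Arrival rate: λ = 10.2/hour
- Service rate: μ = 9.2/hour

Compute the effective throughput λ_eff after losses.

ρ = λ/μ = 10.2/9.2 = 1.1087
P₀ = (1-ρ)/(1-ρ^(K+1)) = (1-1.1087)/(1-1.1087^8) = -0.1087/-1.2830 = 0.08472
P_K = P₀×ρ^K = 0.08472 × 1.1087^7 = 0.08472 × 2.0592 = 0.1745
λ_eff = λ(1-P_K) = 10.2 × (1 - 0.174455) = 10.2 × 0.825545 = 8.4206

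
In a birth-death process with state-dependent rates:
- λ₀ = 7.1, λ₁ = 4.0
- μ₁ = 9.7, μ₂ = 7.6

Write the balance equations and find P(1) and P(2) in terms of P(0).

Balance equations:
State 0: λ₀P₀ = μ₁P₁ → P₁ = (λ₀/μ₁)P₀ = (7.1/9.7)P₀ = 0.7320P₀
State 1: P₂ = (λ₀λ₁)/(μ₁μ₂)P₀ = (7.1×4.0)/(9.7×7.6)P₀ = 0.3852P₀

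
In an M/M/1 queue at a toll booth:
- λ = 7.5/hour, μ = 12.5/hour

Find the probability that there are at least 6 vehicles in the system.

ρ = λ/μ = 7.5/12.5 = 0.6000
P(N ≥ n) = ρⁿ
P(N ≥ 6) = 0.6000^6
P(N ≥ 6) = 0.04666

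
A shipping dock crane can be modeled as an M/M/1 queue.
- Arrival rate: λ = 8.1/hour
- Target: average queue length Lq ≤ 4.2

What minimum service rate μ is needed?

For M/M/1: Lq = λ²/(μ(μ-λ))
Need Lq ≤ 4.2, i.e. μ(μ-λ) ≥ λ²/4.2
μ² - 8.1μ - 65.61/4.2 ≥ 0  →  μ² - 8.1μ - 15.62143 ≥ 0
Quadratic formula (positive root): μ = [λ + √(λ² + 4×15.62143)]/2
Discriminant: 65.61 + 4×15.62143 = 128.0957, √128.0957 = 11.31794
μ ≥ (8.1 + 11.31794)/2 = 9.7090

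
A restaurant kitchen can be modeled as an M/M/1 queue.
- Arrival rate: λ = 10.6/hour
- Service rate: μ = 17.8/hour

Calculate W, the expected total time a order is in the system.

First, compute utilization: ρ = λ/μ = 10.6/17.8 = 0.5955
For M/M/1: W = 1/(μ-λ)
W = 1/(17.8-10.6) = 1/7.20
W = 0.1389 hours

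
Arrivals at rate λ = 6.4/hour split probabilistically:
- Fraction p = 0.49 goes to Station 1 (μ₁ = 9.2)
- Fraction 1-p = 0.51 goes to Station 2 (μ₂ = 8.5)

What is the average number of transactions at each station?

Effective rates: λ₁ = 6.4×0.49 = 3.136, λ₂ = 6.4×0.51 = 3.264
Station 1: ρ₁ = 3.136/9.2 = 0.3409, L₁ = ρ₁/(1-ρ₁) = 0.3409/(1-0.3409) = 0.5172
Station 2: ρ₂ = 3.264/8.5 = 0.3840, L₂ = ρ₂/(1-ρ₂) = 0.3840/(1-0.3840) = 0.6234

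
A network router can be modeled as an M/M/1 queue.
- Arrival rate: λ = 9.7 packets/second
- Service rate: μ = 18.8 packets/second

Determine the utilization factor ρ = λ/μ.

Server utilization: ρ = λ/μ
ρ = 9.7/18.8 = 0.5160
The server is busy 51.60% of the time.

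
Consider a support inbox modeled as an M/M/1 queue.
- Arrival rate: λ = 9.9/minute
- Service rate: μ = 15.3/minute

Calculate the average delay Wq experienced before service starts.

First, compute utilization: ρ = λ/μ = 9.9/15.3 = 0.6471
For M/M/1: Wq = λ/(μ(μ-λ))
Wq = 9.9/(15.3 × (15.3-9.9))
Wq = 9.9/(15.3 × 5.40)
Wq = 0.1198 minutes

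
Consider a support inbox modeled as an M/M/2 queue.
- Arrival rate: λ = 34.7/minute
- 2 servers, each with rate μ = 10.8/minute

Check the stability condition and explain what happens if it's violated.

Stability requires ρ = λ/(cμ) < 1
ρ = 34.7/(2 × 10.8) = 34.7/21.60 = 1.6065
Since 1.6065 ≥ 1, the system is UNSTABLE.
Need c > λ/μ = 34.7/10.8 = 3.21.
Minimum servers needed: c = 4.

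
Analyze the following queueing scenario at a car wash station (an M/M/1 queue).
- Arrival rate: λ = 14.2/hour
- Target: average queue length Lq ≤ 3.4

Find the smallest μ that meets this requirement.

For M/M/1: Lq = λ²/(μ(μ-λ))
Need Lq ≤ 3.4, i.e. μ(μ-λ) ≥ λ²/3.4
μ² - 14.2μ - 201.64/3.4 ≥ 0  →  μ² - 14.2μ - 59.30588 ≥ 0
Quadratic formula (positive root): μ = [λ + √(λ² + 4×59.30588)]/2
Discriminant: 201.64 + 4×59.30588 = 438.8635, √438.8635 = 20.94907
μ ≥ (14.2 + 20.94907)/2 = 17.5745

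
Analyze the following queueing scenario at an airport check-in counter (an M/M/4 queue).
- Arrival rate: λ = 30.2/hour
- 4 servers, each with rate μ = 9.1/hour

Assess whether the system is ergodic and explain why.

Stability requires ρ = λ/(cμ) < 1
ρ = 30.2/(4 × 9.1) = 30.2/36.40 = 0.8297
Since 0.8297 < 1, the system is STABLE.
The servers are busy 82.97% of the time.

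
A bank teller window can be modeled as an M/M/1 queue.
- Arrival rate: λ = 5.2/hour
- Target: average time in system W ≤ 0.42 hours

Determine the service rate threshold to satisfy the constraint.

For M/M/1: W = 1/(μ-λ)
Need W ≤ 0.42, so 1/(μ-λ) ≤ 0.42
μ - λ ≥ 1/0.42 = 2.3810
μ ≥ 5.2 + 2.3810 = 7.5810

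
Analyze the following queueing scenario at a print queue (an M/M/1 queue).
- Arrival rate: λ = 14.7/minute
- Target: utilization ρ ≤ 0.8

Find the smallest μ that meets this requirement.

ρ = λ/μ, so μ = λ/ρ
μ ≥ 14.7/0.8 = 18.3750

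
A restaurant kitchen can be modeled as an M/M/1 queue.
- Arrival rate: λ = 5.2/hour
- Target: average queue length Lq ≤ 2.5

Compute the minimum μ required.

For M/M/1: Lq = λ²/(μ(μ-λ))
Need Lq ≤ 2.5, i.e. μ(μ-λ) ≥ λ²/2.5
μ² - 5.2μ - 27.04/2.5 ≥ 0  →  μ² - 5.2μ - 10.8160 ≥ 0
Quadratic formula (positive root): μ = [λ + √(λ² + 4×10.8160)]/2
Discriminant: 27.04 + 4×10.8160 = 70.3040, √70.3040 = 8.3847
μ ≥ (5.2 + 8.3847)/2 = 6.7924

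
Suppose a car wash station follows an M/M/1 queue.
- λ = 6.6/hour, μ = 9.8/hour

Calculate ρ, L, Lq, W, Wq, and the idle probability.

Step 1: ρ = λ/μ = 6.6/9.8 = 0.6735
Step 2: L = λ/(μ-λ) = 6.6/3.20 = 2.0625
Step 3: Lq = λ²/(μ(μ-λ)) = 43.56/(9.8×3.20) = 1.3890
Step 4: W = 1/(μ-λ) = 1/3.20 = 0.3125
Step 5: Wq = λ/(μ(μ-λ)) = 6.6/(9.8×3.20) = 0.2105
Step 6: P(0) = 1-ρ = 0.3265
Verify: L = λW = 6.6×0.3125 = 2.0625 ✔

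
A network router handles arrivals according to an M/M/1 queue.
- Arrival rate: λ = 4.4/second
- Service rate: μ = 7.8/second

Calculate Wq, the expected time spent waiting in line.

First, compute utilization: ρ = λ/μ = 4.4/7.8 = 0.5641
For M/M/1: Wq = λ/(μ(μ-λ))
Wq = 4.4/(7.8 × (7.8-4.4))
Wq = 4.4/(7.8 × 3.40)
Wq = 0.1659 seconds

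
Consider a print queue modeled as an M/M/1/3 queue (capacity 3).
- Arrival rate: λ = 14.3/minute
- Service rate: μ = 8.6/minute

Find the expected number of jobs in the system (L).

ρ = λ/μ = 14.3/8.6 = 1.6628
P₀ = (1-ρ)/(1-ρ^(K+1)) = (1-1.6628)/(1-1.6628^4) = -0.6628/-6.6447 = 0.09975
P_K = P₀×ρ^K = 0.09975 × 1.6628^3 = 0.09975 × 4.5975 = 0.4586
L = ρ[1 - (K+1)ρ^K + Kρ^(K+1)] / [(1-ρ)(1-ρ^(K+1))]
L = 1.6628 × (1 - 4×4.5975 + 3×7.6447) / ((1 - 1.6628) × (1 - 7.6447)) = 2.0932 jobs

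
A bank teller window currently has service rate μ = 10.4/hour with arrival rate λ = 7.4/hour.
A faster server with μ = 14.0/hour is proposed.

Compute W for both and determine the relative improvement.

System 1: ρ₁ = 7.4/10.4 = 0.7115, W₁ = 1/(10.4-7.4) = 0.3333
System 2: ρ₂ = 7.4/14.0 = 0.5286, W₂ = 1/(14.0-7.4) = 0.1515
Improvement: (W₁-W₂)/W₁ = (0.3333-0.1515)/0.3333 = 54.55%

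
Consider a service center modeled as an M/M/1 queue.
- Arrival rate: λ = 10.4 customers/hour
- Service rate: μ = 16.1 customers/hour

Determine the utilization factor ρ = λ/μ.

Server utilization: ρ = λ/μ
ρ = 10.4/16.1 = 0.6460
The server is busy 64.60% of the time.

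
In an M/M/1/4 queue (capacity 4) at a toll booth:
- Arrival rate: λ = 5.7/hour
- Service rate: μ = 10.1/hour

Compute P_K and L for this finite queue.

ρ = λ/μ = 5.7/10.1 = 0.56436
P₀ = (1-ρ)/(1-ρ^(K+1)) = (1-0.56436)/(1-0.56436^5) = 0.4356/0.9427 = 0.4621
P_K = P₀×ρ^K = 0.46210 × 0.56436^4 = 0.46210 × 0.10144 = 0.04688
Blocking probability P_4 = 0.04688 (4.69%)
L = ρ[1 - (K+1)ρ^K + Kρ^(K+1)] / [(1-ρ)(1-ρ^(K+1))]
L = 0.56436 × (1 - 5×0.101444 + 4×0.0572507) / ((1 - 0.56436) × (1 - 0.0572507)) = 0.9918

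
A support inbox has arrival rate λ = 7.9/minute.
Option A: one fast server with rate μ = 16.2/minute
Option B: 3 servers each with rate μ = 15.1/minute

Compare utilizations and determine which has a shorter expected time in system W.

Option A: single server μ = 16.2 (M/M/1)
  ρ_A = 7.9/16.2 = 0.4877
  W_A = 1/(μ-λ) = 1/(16.2-7.9) = 1/8.30 = 0.1205

Option B: 3 servers μ = 15.1 (M/M/3)
  ρ_B = λ/(cμ) = 7.9/(3×15.1) = 0.1744
  Offered load a = λ/μ = cρ = 7.9/15.1 = 0.5232
  P₀ = [ Σₙ₌₀^2 aⁿ/n! + a^3/(3!(1-ρ)) ]⁻¹
  Σ = a^0/0! + a^1/1! + a^2/2! = 1.0000 + 0.52318 + 0.13686 = 1.6600
  a^3/(3!(1-ρ)) = 0.1432/(6 × 0.8256) = 0.02891
  P₀ = 1/(1.6600 + 0.02891) = 0.5921
  Lq = P₀·a^3·ρ / (3!(1-ρ)²) = 0.59209 × 0.14320 × 0.17439 / (6 × 0.68163) = 0.003615
  Wq_B = Lq/λ = 0.0036155/7.9 = 0.00045766
  W_B = Wq_B + 1/μ = 0.00045766 + 0.066225 = 0.06668

Since W_B = 0.06668 < W_A = 0.1205, Option B (multiple servers) has the shorter time in system.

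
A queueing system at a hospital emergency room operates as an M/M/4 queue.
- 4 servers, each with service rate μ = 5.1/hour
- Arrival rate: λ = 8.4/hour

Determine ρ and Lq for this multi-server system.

Traffic intensity: ρ = λ/(cμ) = 8.4/(4×5.1) = 0.4118
Since ρ = 0.4118 < 1, system is stable.
Offered load a = λ/μ = cρ = 8.4/5.1 = 1.6471
P₀ = [ Σₙ₌₀^3 aⁿ/n! + a^4/(4!(1-ρ)) ]⁻¹
Σ = a^0/0! + a^1/1! + a^2/2! + a^3/3! = 1.0000 + 1.6471 + 1.3564 + 0.7447 = 4.7482
a^4/(4!(1-ρ)) = 7.3593/(24 × 0.5882) = 0.5213
P₀ = 1/(4.7482 + 0.5213) = 0.1898
Lq = P₀·a^4·ρ / (4!(1-ρ)²) = 0.18977 × 7.3593 × 0.41176 / (24 × 0.34602) = 0.06925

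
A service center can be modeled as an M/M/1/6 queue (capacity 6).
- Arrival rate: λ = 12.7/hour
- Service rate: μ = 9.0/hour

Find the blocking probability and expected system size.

ρ = λ/μ = 12.7/9.0 = 1.4111
P₀ = (1-ρ)/(1-ρ^(K+1)) = (1-1.4111)/(1-1.4111^7) = -0.4111/-10.1405 = 0.04054
P_K = P₀×ρ^K = 0.04054 × 1.4111^6 = 0.04054 × 7.8949 = 0.3201
Blocking probability P_6 = 0.3201 (32.01%)
L = ρ[1 - (K+1)ρ^K + Kρ^(K+1)] / [(1-ρ)(1-ρ^(K+1))]
L = 1.4111 × (1 - 7×7.8949 + 6×11.1405) / ((1 - 1.4111) × (1 - 11.1405)) = 4.2578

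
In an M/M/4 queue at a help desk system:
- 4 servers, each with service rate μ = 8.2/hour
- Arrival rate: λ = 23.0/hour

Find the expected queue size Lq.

Traffic intensity: ρ = λ/(cμ) = 23.0/(4×8.2) = 0.7012
Since ρ = 0.7012 < 1, system is stable.
Offered load a = λ/μ = cρ = 23.0/8.2 = 2.8049
P₀ = [ Σₙ₌₀^3 aⁿ/n! + a^4/(4!(1-ρ)) ]⁻¹
Σ = a^0/0! + a^1/1! + a^2/2! + a^3/3! = 1.0000 + 2.8049 + 3.9337 + 3.6778 = 11.4164
a^4/(4!(1-ρ)) = 61.8951/(24 × 0.29878) = 8.6316
P₀ = 1/(11.4164 + 8.6316) = 0.04988
Lq = P₀·a^4·ρ / (4!(1-ρ)²) = 0.049880 × 61.8951 × 0.70122 / (24 × 0.089270) = 1.0105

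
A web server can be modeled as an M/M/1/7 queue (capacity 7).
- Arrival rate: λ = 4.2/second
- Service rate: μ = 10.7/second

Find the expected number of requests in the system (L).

ρ = λ/μ = 4.2/10.7 = 0.39252
P₀ = (1-ρ)/(1-ρ^(K+1)) = (1-0.39252)/(1-0.39252^8) = 0.60748/0.99944 = 0.6078
P_K = P₀×ρ^K = 0.60782 × 0.39252^7 = 0.60782 × 0.0014356 = 0.0008726
L = ρ[1 - (K+1)ρ^K + Kρ^(K+1)] / [(1-ρ)(1-ρ^(K+1))]
L = 0.39252 × (1 - 8×0.001436 + 7×0.0005635) / ((1 - 0.39252) × (1 - 0.0005635)) = 0.6416 requests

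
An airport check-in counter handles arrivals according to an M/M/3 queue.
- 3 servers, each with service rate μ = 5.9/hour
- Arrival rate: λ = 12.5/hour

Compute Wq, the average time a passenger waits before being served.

Traffic intensity: ρ = λ/(cμ) = 12.5/(3×5.9) = 0.7062
Since ρ = 0.7062 < 1, system is stable.
Offered load a = λ/μ = cρ = 12.5/5.9 = 2.1186
P₀ = [ Σₙ₌₀^2 aⁿ/n! + a^3/(3!(1-ρ)) ]⁻¹
Σ = a^0/0! + a^1/1! + a^2/2! = 1.00000 + 2.11864 + 2.24433 = 5.3630
a^3/(3!(1-ρ)) = 9.5099/(6 × 0.29379) = 5.3950
P₀ = 1/(5.3630 + 5.3950) = 0.09295
Lq = P₀·a^3·ρ / (3!(1-ρ)²) = 0.092954 × 9.5099 × 0.70621 / (6 × 0.086310) = 1.2055
Wq = Lq/λ = 1.2055/12.5 = 0.09644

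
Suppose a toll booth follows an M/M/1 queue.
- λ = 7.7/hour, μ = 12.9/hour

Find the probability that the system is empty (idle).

ρ = λ/μ = 7.7/12.9 = 0.5969
P(0) = 1 - ρ = 1 - 0.5969 = 0.4031
The server is idle 40.31% of the time.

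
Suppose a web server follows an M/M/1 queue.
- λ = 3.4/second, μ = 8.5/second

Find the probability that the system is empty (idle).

ρ = λ/μ = 3.4/8.5 = 0.4000
P(0) = 1 - ρ = 1 - 0.4000 = 0.6000
The server is idle 60.00% of the time.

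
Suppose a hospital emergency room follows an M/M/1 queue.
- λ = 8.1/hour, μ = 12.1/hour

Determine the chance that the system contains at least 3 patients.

ρ = λ/μ = 8.1/12.1 = 0.6694
P(N ≥ n) = ρⁿ
P(N ≥ 3) = 0.6694^3
P(N ≥ 3) = 0.3000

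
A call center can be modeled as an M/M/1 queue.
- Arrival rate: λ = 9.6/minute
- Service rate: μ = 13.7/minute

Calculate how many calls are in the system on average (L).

ρ = λ/μ = 9.6/13.7 = 0.7007
For M/M/1: L = λ/(μ-λ)
L = 9.6/(13.7-9.6) = 9.6/4.10
L = 2.3415 calls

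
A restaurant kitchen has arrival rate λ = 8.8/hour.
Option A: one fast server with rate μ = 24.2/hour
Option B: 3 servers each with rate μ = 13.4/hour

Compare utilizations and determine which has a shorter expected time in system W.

Option A: single server μ = 24.2 (M/M/1)
  ρ_A = 8.8/24.2 = 0.3636
  W_A = 1/(μ-λ) = 1/(24.2-8.8) = 1/15.40 = 0.06494

Option B: 3 servers μ = 13.4 (M/M/3)
  ρ_B = λ/(cμ) = 8.8/(3×13.4) = 0.2189
  Offered load a = λ/μ = cρ = 8.8/13.4 = 0.6567
  P₀ = [ Σₙ₌₀^2 aⁿ/n! + a^3/(3!(1-ρ)) ]⁻¹
  Σ = a^0/0! + a^1/1! + a^2/2! = 1.0000 + 0.65672 + 0.21564 = 1.8724
  a^3/(3!(1-ρ)) = 0.2832/(6 × 0.7811) = 0.06043
  P₀ = 1/(1.8724 + 0.06043) = 0.5174
  Lq = P₀·a^3·ρ / (3!(1-ρ)²) = 0.51739 × 0.28323 × 0.21891 / (6 × 0.61011) = 0.008763
  Wq_B = Lq/λ = 0.0087629/8.8 = 0.00099578
  W_B = Wq_B + 1/μ = 0.00099578 + 0.074627 = 0.07562

Since W_A = 0.06494 < W_B = 0.07562, Option A (single fast server) has the shorter time in system.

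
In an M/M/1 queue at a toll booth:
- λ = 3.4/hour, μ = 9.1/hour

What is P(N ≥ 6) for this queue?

ρ = λ/μ = 3.4/9.1 = 0.373626
P(N ≥ n) = ρⁿ
P(N ≥ 6) = 0.373626^6
P(N ≥ 6) = 0.002720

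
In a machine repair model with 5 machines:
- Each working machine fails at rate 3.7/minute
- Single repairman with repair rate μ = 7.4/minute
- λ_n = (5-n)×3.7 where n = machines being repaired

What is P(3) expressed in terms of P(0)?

P(3)/P(0) = ∏_{i=0}^{3-1} λ_i/μ_{i+1}
= (5-0)×3.7/7.4 × (5-1)×3.7/7.4 × (5-2)×3.7/7.4
= 7.5000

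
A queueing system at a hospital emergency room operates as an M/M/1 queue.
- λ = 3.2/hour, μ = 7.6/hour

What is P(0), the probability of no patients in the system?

ρ = λ/μ = 3.2/7.6 = 0.4211
P(0) = 1 - ρ = 1 - 0.4211 = 0.5789
The server is idle 57.89% of the time.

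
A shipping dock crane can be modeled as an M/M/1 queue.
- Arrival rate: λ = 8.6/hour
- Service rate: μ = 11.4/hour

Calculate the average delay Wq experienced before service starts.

First, compute utilization: ρ = λ/μ = 8.6/11.4 = 0.7544
For M/M/1: Wq = λ/(μ(μ-λ))
Wq = 8.6/(11.4 × (11.4-8.6))
Wq = 8.6/(11.4 × 2.80)
Wq = 0.2694 hours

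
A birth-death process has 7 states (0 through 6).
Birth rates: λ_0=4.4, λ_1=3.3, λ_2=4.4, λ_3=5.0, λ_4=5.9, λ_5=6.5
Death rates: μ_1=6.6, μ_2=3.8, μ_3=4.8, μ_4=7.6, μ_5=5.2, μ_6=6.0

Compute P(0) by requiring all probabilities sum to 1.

Ratios P(n)/P(0) = (λ₀···λₙ₋₁)/(μ₁···μₙ):
P(1)/P(0) = (4.4)/(6.6) = 0.66667
P(2)/P(0) = (4.4×3.3)/(6.6×3.8) = 0.57895
P(3)/P(0) = (4.4×3.3×4.4)/(6.6×3.8×4.8) = 0.53070
P(4)/P(0) = (4.4×3.3×4.4×5.0)/(6.6×3.8×4.8×7.6) = 0.34915
P(5)/P(0) = (4.4×3.3×4.4×5.0×5.9)/(6.6×3.8×4.8×7.6×5.2) = 0.39615
P(6)/P(0) = (4.4×3.3×4.4×5.0×5.9×6.5)/(6.6×3.8×4.8×7.6×5.2×6.0) = 0.42916

Normalization: ∑ P(n) = 1
P(0) × (1.0000 + 0.66667 + 0.57895 + 0.53070 + 0.34915 + 0.39615 + 0.42916) = 1
P(0) × 3.9508 = 1
P(0) = 1/3.9508 = 0.2531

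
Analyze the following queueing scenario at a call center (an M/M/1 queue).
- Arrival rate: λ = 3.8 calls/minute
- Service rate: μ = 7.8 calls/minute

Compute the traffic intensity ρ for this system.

Server utilization: ρ = λ/μ
ρ = 3.8/7.8 = 0.4872
The server is busy 48.72% of the time.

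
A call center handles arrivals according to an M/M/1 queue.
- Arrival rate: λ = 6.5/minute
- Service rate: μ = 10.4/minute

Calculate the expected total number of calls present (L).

ρ = λ/μ = 6.5/10.4 = 0.6250
For M/M/1: L = λ/(μ-λ)
L = 6.5/(10.4-6.5) = 6.5/3.90
L = 1.6667 calls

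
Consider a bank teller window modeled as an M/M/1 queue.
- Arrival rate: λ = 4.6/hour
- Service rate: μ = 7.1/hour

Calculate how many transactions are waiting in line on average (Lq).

ρ = λ/μ = 4.6/7.1 = 0.6479
For M/M/1: Lq = λ²/(μ(μ-λ))
Lq = 21.16/(7.1 × 2.50)
Lq = 1.1921 transactions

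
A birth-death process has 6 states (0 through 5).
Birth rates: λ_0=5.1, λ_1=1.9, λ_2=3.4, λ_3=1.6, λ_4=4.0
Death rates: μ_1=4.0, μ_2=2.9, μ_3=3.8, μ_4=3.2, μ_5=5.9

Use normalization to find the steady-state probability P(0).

Ratios P(n)/P(0) = (λ₀···λₙ₋₁)/(μ₁···μₙ):
P(1)/P(0) = (5.1)/(4.0) = 1.2750
P(2)/P(0) = (5.1×1.9)/(4.0×2.9) = 0.8353
P(3)/P(0) = (5.1×1.9×3.4)/(4.0×2.9×3.8) = 0.7474
P(4)/P(0) = (5.1×1.9×3.4×1.6)/(4.0×2.9×3.8×3.2) = 0.3737
P(5)/P(0) = (5.1×1.9×3.4×1.6×4.0)/(4.0×2.9×3.8×3.2×5.9) = 0.2534

Normalization: ∑ P(n) = 1
P(0) × (1.0000 + 1.2750 + 0.8353 + 0.7474 + 0.3737 + 0.2534) = 1
P(0) × 4.4848 = 1
P(0) = 1/4.4848 = 0.2230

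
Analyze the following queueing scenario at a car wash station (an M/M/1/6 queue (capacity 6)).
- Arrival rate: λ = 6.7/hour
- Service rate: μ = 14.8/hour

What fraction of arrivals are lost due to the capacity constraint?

ρ = λ/μ = 6.7/14.8 = 0.4527
P₀ = (1-ρ)/(1-ρ^(K+1)) = (1-0.4527)/(1-0.4527^7) = 0.5473/0.9961 = 0.5494
P_K = P₀×ρ^K = 0.5494 × 0.4527^6 = 0.5494 × 0.008607 = 0.004729
Blocking probability = 0.47%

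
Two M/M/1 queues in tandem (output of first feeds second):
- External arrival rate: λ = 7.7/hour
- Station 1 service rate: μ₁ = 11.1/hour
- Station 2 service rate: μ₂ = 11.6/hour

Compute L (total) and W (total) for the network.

By Jackson's theorem, each station behaves as independent M/M/1.
Station 1: ρ₁ = 7.7/11.1 = 0.6937, L₁ = ρ₁/(1-ρ₁) = λ/(μ₁-λ) = 7.7/3.40 = 2.2647
Station 2: ρ₂ = 7.7/11.6 = 0.6638, L₂ = ρ₂/(1-ρ₂) = λ/(μ₂-λ) = 7.7/3.90 = 1.9744
Total: L = L₁ + L₂ = 2.2647 + 1.9744 = 4.2391
W = L/λ = 4.2391/7.7 = 0.5505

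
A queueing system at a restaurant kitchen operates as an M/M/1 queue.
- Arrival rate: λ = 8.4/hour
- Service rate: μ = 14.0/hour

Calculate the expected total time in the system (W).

First, compute utilization: ρ = λ/μ = 8.4/14.0 = 0.6000
For M/M/1: W = 1/(μ-λ)
W = 1/(14.0-8.4) = 1/5.60
W = 0.1786 hours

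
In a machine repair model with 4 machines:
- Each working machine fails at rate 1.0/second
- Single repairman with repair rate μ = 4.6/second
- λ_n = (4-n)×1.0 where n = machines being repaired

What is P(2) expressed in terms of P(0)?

P(2)/P(0) = ∏_{i=0}^{2-1} λ_i/μ_{i+1}
= (4-0)×1.0/4.6 × (4-1)×1.0/4.6
= 0.5671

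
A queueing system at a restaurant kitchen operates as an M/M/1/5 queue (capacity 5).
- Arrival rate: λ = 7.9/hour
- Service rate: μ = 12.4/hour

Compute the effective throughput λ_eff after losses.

ρ = λ/μ = 7.9/12.4 = 0.6371
P₀ = (1-ρ)/(1-ρ^(K+1)) = (1-0.6371)/(1-0.6371^6) = 0.3629/0.9331 = 0.3889
P_K = P₀×ρ^K = 0.38891 × 0.6371^5 = 0.38891 × 0.10496 = 0.04082
λ_eff = λ(1-P_K) = 7.9 × (1 - 0.04082) = 7.9 × 0.95918 = 7.5775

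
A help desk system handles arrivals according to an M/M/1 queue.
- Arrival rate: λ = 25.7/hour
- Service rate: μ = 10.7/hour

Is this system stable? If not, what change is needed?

Stability requires ρ = λ/(cμ) < 1
ρ = 25.7/(1 × 10.7) = 25.7/10.70 = 2.4019
Since 2.4019 ≥ 1, the system is UNSTABLE.
Queue grows without bound. Need μ > λ = 25.7.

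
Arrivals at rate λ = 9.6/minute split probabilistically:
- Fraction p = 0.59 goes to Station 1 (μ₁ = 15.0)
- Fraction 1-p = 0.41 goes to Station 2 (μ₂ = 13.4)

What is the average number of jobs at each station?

Effective rates: λ₁ = 9.6×0.59 = 5.664, λ₂ = 9.6×0.41 = 3.936
Station 1: ρ₁ = 5.664/15.0 = 0.3776, L₁ = ρ₁/(1-ρ₁) = 0.3776/(1-0.3776) = 0.6067
Station 2: ρ₂ = 3.936/13.4 = 0.29373, L₂ = ρ₂/(1-ρ₂) = 0.29373/(1-0.29373) = 0.4159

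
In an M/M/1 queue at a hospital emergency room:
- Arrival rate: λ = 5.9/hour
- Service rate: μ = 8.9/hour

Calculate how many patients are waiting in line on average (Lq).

ρ = λ/μ = 5.9/8.9 = 0.6629
For M/M/1: Lq = λ²/(μ(μ-λ))
Lq = 34.81/(8.9 × 3.00)
Lq = 1.3037 patients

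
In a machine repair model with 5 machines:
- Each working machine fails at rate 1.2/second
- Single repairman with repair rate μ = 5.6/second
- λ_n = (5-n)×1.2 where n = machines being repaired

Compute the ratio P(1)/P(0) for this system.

P(1)/P(0) = ∏_{i=0}^{1-1} λ_i/μ_{i+1}
= (5-0)×1.2/5.6
= 1.0714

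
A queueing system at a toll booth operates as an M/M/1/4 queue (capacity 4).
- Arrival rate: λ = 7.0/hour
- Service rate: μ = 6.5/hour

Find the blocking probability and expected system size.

ρ = λ/μ = 7.0/6.5 = 1.07692
P₀ = (1-ρ)/(1-ρ^(K+1)) = (1-1.07692)/(1-1.07692^5) = -0.07692/-0.4485 = 0.1715
P_K = P₀×ρ^K = 0.1715 × 1.07692^4 = 0.1715 × 1.3450 = 0.2307
Blocking probability P_4 = 0.2307 (23.07%)
L = ρ[1 - (K+1)ρ^K + Kρ^(K+1)] / [(1-ρ)(1-ρ^(K+1))]
L = 1.07692 × (1 - 5×1.3450356 + 4×1.4484957) / ((1 - 1.07692) × (1 - 1.4484957)) = 2.1479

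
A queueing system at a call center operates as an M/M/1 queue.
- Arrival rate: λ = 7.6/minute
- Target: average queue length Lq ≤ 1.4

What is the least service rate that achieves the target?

For M/M/1: Lq = λ²/(μ(μ-λ))
Need Lq ≤ 1.4, i.e. μ(μ-λ) ≥ λ²/1.4
μ² - 7.6μ - 57.76/1.4 ≥ 0  →  μ² - 7.6μ - 41.257143 ≥ 0
Quadratic formula (positive root): μ = [λ + √(λ² + 4×41.257143)]/2
Discriminant: 57.76 + 4×41.257143 = 222.78857, √222.78857 = 14.926104
μ ≥ (7.6 + 14.926104)/2 = 11.2631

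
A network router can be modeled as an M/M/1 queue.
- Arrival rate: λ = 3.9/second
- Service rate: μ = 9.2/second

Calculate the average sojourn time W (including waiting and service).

First, compute utilization: ρ = λ/μ = 3.9/9.2 = 0.4239
For M/M/1: W = 1/(μ-λ)
W = 1/(9.2-3.9) = 1/5.30
W = 0.1887 seconds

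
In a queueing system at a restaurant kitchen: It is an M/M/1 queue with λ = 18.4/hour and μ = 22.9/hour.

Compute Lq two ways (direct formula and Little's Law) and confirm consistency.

Method 1 (direct): Lq = λ²/(μ(μ-λ)) = 338.56/(22.9 × 4.50) = 3.2854

Method 2 (Little's Law):
W = 1/(μ-λ) = 1/4.50 = 0.222222
Wq = W - 1/μ = 0.222222 - 0.0436681 = 0.178554
Lq = λWq = 18.4 × 0.178554 = 3.2854 ✔ (matches Method 1)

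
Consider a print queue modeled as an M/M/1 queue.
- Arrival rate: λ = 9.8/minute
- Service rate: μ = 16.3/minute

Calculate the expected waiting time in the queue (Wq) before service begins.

First, compute utilization: ρ = λ/μ = 9.8/16.3 = 0.6012
For M/M/1: Wq = λ/(μ(μ-λ))
Wq = 9.8/(16.3 × (16.3-9.8))
Wq = 9.8/(16.3 × 6.50)
Wq = 0.09250 minutes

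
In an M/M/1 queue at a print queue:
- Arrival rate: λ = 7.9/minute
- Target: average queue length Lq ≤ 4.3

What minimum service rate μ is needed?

For M/M/1: Lq = λ²/(μ(μ-λ))
Need Lq ≤ 4.3, i.e. μ(μ-λ) ≥ λ²/4.3
μ² - 7.9μ - 62.41/4.3 ≥ 0  →  μ² - 7.9μ - 14.51395 ≥ 0
Quadratic formula (positive root): μ = [λ + √(λ² + 4×14.51395)]/2
Discriminant: 62.41 + 4×14.51395 = 120.4658, √120.4658 = 10.97569
μ ≥ (7.9 + 10.97569)/2 = 9.4378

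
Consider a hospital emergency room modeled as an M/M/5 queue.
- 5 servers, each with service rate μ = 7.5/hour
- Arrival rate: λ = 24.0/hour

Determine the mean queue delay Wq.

Traffic intensity: ρ = λ/(cμ) = 24.0/(5×7.5) = 0.6400
Since ρ = 0.6400 < 1, system is stable.
Offered load a = λ/μ = cρ = 24.0/7.5 = 3.2000
P₀ = [ Σₙ₌₀^4 aⁿ/n! + a^5/(5!(1-ρ)) ]⁻¹
Σ = a^0/0! + a^1/1! + a^2/2! + a^3/3! + a^4/4! = 1.0000 + 3.2000 + 5.1200 + 5.4613 + 4.3691 = 19.1504
a^5/(5!(1-ρ)) = 335.5443/(120 × 0.3600) = 7.7672
P₀ = 1/(19.1504 + 7.7672) = 0.03715
Lq = P₀·a^5·ρ / (5!(1-ρ)²) = 0.03715 × 335.5443 × 0.6400 / (120 × 0.1296) = 0.5130
Wq = Lq/λ = 0.51299/24.0 = 0.02137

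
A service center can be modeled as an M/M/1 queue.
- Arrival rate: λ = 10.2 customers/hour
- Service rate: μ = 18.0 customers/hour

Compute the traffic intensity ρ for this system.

Server utilization: ρ = λ/μ
ρ = 10.2/18.0 = 0.5667
The server is busy 56.67% of the time.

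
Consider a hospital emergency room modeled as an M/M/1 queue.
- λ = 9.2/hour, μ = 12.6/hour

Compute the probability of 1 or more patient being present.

ρ = λ/μ = 9.2/12.6 = 0.7302
P(N ≥ n) = ρⁿ
P(N ≥ 1) = 0.7302^1
P(N ≥ 1) = 0.7302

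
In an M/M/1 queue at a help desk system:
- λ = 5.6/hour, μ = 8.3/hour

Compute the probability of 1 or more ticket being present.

ρ = λ/μ = 5.6/8.3 = 0.6747
P(N ≥ n) = ρⁿ
P(N ≥ 1) = 0.6747^1
P(N ≥ 1) = 0.6747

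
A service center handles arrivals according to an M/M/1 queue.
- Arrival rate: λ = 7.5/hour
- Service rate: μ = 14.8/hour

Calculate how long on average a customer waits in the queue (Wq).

First, compute utilization: ρ = λ/μ = 7.5/14.8 = 0.5068
For M/M/1: Wq = λ/(μ(μ-λ))
Wq = 7.5/(14.8 × (14.8-7.5))
Wq = 7.5/(14.8 × 7.30)
Wq = 0.06942 hours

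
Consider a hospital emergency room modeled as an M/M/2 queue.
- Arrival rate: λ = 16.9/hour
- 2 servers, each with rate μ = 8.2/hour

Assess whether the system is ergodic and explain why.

Stability requires ρ = λ/(cμ) < 1
ρ = 16.9/(2 × 8.2) = 16.9/16.40 = 1.0305
Since 1.0305 ≥ 1, the system is UNSTABLE.
Need c > λ/μ = 16.9/8.2 = 2.06.
Minimum servers needed: c = 3.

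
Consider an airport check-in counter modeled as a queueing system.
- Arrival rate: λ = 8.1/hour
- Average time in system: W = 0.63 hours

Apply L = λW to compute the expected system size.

Little's Law: L = λW
L = 8.1 × 0.63 = 5.1030 passengers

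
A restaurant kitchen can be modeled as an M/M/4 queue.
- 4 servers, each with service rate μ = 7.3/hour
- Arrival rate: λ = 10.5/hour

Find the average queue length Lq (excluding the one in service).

Traffic intensity: ρ = λ/(cμ) = 10.5/(4×7.3) = 0.3596
Since ρ = 0.3596 < 1, system is stable.
Offered load a = λ/μ = cρ = 10.5/7.3 = 1.4384
P₀ = [ Σₙ₌₀^3 aⁿ/n! + a^4/(4!(1-ρ)) ]⁻¹
Σ = a^0/0! + a^1/1! + a^2/2! + a^3/3! = 1.0000 + 1.4384 + 1.0344 + 0.4960 = 3.9688
a^4/(4!(1-ρ)) = 4.2802/(24 × 0.6404) = 0.2785
P₀ = 1/(3.9688 + 0.2785) = 0.2354
Lq = P₀·a^4·ρ / (4!(1-ρ)²) = 0.23545 × 4.2802 × 0.35959 / (24 × 0.41013) = 0.03682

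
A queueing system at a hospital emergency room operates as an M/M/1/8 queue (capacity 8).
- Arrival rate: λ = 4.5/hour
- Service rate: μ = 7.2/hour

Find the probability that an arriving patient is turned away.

ρ = λ/μ = 4.5/7.2 = 0.6250
P₀ = (1-ρ)/(1-ρ^(K+1)) = (1-0.6250)/(1-0.6250^9) = 0.37500/0.98545 = 0.3805
P_K = P₀×ρ^K = 0.38054 × 0.6250^8 = 0.38054 × 0.023283 = 0.008860
Blocking probability = 0.89%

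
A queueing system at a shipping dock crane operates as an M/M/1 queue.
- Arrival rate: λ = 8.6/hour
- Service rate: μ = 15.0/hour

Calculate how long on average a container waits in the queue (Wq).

First, compute utilization: ρ = λ/μ = 8.6/15.0 = 0.5733
For M/M/1: Wq = λ/(μ(μ-λ))
Wq = 8.6/(15.0 × (15.0-8.6))
Wq = 8.6/(15.0 × 6.40)
Wq = 0.08958 hours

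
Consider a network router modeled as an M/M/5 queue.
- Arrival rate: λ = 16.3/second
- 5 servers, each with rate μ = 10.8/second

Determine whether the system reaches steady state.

Stability requires ρ = λ/(cμ) < 1
ρ = 16.3/(5 × 10.8) = 16.3/54.00 = 0.3019
Since 0.3019 < 1, the system is STABLE.
The servers are busy 30.19% of the time.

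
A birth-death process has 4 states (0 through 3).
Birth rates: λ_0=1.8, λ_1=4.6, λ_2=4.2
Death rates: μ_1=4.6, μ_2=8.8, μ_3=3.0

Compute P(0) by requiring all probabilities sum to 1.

Ratios P(n)/P(0) = (λ₀···λₙ₋₁)/(μ₁···μₙ):
P(1)/P(0) = (1.8)/(4.6) = 0.3913
P(2)/P(0) = (1.8×4.6)/(4.6×8.8) = 0.2045
P(3)/P(0) = (1.8×4.6×4.2)/(4.6×8.8×3.0) = 0.2864

Normalization: ∑ P(n) = 1
P(0) × (1.0000 + 0.3913 + 0.2045 + 0.2864) = 1
P(0) × 1.8822 = 1
P(0) = 1/1.8822 = 0.5313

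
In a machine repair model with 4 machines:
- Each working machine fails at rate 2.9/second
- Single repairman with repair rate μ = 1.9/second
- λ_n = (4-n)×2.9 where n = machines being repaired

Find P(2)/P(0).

P(2)/P(0) = ∏_{i=0}^{2-1} λ_i/μ_{i+1}
= (4-0)×2.9/1.9 × (4-1)×2.9/1.9
= 27.9557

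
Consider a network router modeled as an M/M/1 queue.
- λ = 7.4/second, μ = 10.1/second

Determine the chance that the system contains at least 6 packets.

ρ = λ/μ = 7.4/10.1 = 0.7327
P(N ≥ n) = ρⁿ
P(N ≥ 6) = 0.7327^6
P(N ≥ 6) = 0.1547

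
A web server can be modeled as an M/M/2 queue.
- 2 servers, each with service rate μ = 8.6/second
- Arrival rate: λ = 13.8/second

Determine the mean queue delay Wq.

Traffic intensity: ρ = λ/(cμ) = 13.8/(2×8.6) = 0.8023
Since ρ = 0.8023 < 1, system is stable.
Offered load a = λ/μ = cρ = 13.8/8.6 = 1.6047
P₀ = [ Σₙ₌₀^1 aⁿ/n! + a^2/(2!(1-ρ)) ]⁻¹
Σ = a^0/0! + a^1/1! = 1.0000 + 1.6047 = 2.6047
a^2/(2!(1-ρ)) = 2.57491/(2 × 0.197674) = 6.5130
P₀ = 1/(2.6047 + 6.5130) = 0.1097
Lq = P₀·a^2·ρ / (2!(1-ρ)²) = 0.109677 × 2.57491 × 0.802326 / (2 × 0.0390752) = 2.8993
Wq = Lq/λ = 2.8993/13.8 = 0.2101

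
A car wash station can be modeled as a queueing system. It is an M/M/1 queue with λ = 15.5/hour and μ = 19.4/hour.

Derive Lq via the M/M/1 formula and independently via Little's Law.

Method 1 (direct): Lq = λ²/(μ(μ-λ)) = 240.25/(19.4 × 3.90) = 3.1754

Method 2 (Little's Law):
W = 1/(μ-λ) = 1/3.90 = 0.25641
Wq = W - 1/μ = 0.25641 - 0.051546 = 0.204864
Lq = λWq = 15.5 × 0.204864 = 3.1754 ✔ (matches Method 1)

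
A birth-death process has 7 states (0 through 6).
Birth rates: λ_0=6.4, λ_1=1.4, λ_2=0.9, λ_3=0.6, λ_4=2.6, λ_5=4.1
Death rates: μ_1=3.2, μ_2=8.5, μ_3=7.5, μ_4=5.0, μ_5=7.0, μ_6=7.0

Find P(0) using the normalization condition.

Ratios P(n)/P(0) = (λ₀···λₙ₋₁)/(μ₁···μₙ):
P(1)/P(0) = (6.4)/(3.2) = 2.0000
P(2)/P(0) = (6.4×1.4)/(3.2×8.5) = 0.3294
P(3)/P(0) = (6.4×1.4×0.9)/(3.2×8.5×7.5) = 0.03953
P(4)/P(0) = (6.4×1.4×0.9×0.6)/(3.2×8.5×7.5×5.0) = 0.004744
P(5)/P(0) = (6.4×1.4×0.9×0.6×2.6)/(3.2×8.5×7.5×5.0×7.0) = 0.001762
P(6)/P(0) = (6.4×1.4×0.9×0.6×2.6×4.1)/(3.2×8.5×7.5×5.0×7.0×7.0) = 0.001032

Normalization: ∑ P(n) = 1
P(0) × (1.0000 + 2.0000 + 0.3294 + 0.03953 + 0.004744 + 0.001762 + 0.001032) = 1
P(0) × 3.3765 = 1
P(0) = 1/3.3765 = 0.2962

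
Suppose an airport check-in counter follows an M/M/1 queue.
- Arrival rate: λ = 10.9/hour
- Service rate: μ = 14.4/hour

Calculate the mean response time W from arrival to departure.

First, compute utilization: ρ = λ/μ = 10.9/14.4 = 0.7569
For M/M/1: W = 1/(μ-λ)
W = 1/(14.4-10.9) = 1/3.50
W = 0.2857 hours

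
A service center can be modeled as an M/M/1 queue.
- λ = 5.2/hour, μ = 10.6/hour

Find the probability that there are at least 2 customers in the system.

ρ = λ/μ = 5.2/10.6 = 0.4906
P(N ≥ n) = ρⁿ
P(N ≥ 2) = 0.4906^2
P(N ≥ 2) = 0.2407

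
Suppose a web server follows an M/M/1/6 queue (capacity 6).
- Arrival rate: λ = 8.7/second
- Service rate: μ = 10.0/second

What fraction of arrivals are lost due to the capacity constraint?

ρ = λ/μ = 8.7/10.0 = 0.8700
P₀ = (1-ρ)/(1-ρ^(K+1)) = (1-0.8700)/(1-0.8700^7) = 0.1300/0.6227 = 0.2088
P_K = P₀×ρ^K = 0.20875 × 0.8700^6 = 0.20875 × 0.43363 = 0.09052
Blocking probability = 9.05%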